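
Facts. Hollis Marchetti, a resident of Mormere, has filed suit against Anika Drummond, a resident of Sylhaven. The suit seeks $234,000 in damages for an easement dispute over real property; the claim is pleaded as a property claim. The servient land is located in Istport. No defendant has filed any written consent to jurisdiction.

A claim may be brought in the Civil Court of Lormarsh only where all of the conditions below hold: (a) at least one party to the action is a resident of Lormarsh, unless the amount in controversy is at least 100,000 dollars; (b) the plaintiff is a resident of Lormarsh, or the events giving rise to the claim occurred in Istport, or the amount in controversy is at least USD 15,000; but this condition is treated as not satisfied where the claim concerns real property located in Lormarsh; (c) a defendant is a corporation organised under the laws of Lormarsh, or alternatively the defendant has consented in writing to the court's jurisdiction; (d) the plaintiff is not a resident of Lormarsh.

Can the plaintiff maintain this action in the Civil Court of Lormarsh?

The Civil Court of Lormarsh:
  (a) No party resides in Lormarsh. However, the amount in controversy is 234,000 dollars, which meets the 100,000 dollars floor, so the 'unless' proviso supplies this condition. Condition met.
  (b) The operative events occurred in Istport, which satisfies one of the alternatives. And the carve-out is inapplicable — the property lies in Istport, not Lormarsh. Satisfied.
  (c) No defendant is a corporation; no such written consent has been filed — none of the alternatives is met. Not satisfied.
  (d) The plaintiff resides in Mormere, which is not Lormarsh. Satisfied.
  → The court lacks jurisdiction.

No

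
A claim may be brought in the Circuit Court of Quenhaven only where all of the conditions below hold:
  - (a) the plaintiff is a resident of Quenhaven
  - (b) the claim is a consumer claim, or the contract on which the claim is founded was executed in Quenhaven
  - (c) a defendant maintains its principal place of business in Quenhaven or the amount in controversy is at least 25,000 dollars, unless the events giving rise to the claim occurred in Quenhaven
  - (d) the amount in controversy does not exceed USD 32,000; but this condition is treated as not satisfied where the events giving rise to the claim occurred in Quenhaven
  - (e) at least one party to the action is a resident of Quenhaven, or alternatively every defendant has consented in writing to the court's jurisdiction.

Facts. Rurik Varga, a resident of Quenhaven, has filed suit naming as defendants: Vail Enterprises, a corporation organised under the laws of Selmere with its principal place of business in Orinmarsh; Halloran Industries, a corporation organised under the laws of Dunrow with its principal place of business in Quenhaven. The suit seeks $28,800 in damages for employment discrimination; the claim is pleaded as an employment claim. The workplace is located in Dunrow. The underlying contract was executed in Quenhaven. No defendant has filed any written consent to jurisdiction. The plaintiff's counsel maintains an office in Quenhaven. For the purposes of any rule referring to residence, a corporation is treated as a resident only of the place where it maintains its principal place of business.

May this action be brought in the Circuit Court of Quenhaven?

Yes

The Circuit Court of Quenhaven:
  (a) The plaintiff resides in Quenhaven. Satisfied.
  (b) The contract was executed in Quenhaven, so one alternative holds. Condition met.
  (c) Halloran Industries has its principal place of business in Quenhaven, so one alternative holds. Satisfied.
  (d) The amount in controversy is USD 28,800, within the USD 32,000 ceiling. The exception is not triggered, since the operative events occurred in Dunrow, not Quenhaven. Condition met.
  (e) Rurik Varga resides in Quenhaven — that alternative is enough. Satisfied.
  → All conditions met; jurisdiction exists.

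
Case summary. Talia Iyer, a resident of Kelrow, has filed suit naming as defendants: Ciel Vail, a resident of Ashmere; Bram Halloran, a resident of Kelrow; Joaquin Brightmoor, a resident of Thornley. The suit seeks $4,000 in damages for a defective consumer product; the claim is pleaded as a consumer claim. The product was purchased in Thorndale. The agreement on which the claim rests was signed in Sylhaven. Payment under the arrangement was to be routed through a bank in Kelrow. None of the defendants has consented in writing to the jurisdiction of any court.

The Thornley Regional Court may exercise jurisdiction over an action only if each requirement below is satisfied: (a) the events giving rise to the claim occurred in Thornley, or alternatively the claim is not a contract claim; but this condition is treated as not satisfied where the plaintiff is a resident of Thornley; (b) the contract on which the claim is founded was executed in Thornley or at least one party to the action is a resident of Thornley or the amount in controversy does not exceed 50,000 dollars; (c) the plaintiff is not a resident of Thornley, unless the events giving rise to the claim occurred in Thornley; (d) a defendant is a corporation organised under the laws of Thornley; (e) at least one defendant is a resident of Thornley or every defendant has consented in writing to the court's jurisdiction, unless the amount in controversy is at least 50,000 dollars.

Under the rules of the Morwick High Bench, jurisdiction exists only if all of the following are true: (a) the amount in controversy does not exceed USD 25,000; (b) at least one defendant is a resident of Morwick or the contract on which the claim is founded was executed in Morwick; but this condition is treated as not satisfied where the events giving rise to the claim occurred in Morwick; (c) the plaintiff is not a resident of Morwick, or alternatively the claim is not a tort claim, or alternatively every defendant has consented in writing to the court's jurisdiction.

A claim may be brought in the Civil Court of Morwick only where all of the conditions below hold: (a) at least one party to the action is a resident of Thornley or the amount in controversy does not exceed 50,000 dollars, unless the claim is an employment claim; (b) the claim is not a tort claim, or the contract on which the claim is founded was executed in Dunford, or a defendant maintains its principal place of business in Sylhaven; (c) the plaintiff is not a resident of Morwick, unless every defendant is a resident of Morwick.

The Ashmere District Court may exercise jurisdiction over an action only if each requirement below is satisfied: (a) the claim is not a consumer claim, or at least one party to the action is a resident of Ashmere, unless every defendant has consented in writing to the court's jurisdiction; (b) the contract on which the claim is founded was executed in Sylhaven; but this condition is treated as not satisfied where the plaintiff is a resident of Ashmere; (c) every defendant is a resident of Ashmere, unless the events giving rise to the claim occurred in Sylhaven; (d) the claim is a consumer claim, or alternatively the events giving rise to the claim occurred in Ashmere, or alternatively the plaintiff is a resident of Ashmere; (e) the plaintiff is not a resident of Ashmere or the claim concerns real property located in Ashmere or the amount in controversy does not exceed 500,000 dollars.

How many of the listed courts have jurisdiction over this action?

The Thornley Regional Court:
  (a) The claim is a consumer claim, not a contract claim, so one alternative holds. And the carve-out is inapplicable — the plaintiff resides in Kelrow, not Thornley. Satisfied.
  (b) Joaquin Brightmoor resides in Thornley, so this disjunct is met. Condition met.
  (c) The plaintiff resides in Kelrow, which is not Thornley. Condition met.
  (d) No defendant is a corporation. Fails.
  (e) Joaquin Brightmoor resides in Thornley, so this disjunct is met. Met.
  → The court lacks jurisdiction.
The Morwick High Bench:
  (a) The amount in controversy is USD 4,000, within the $25,000 ceiling. Condition met.
  (b) No defendant resides in Morwick (they reside in Ashmere, Kelrow, Thornley); the contract was executed in Sylhaven, not Morwick — none of the alternatives is met. Condition not met.
  (c) The plaintiff resides in Kelrow, which is not Morwick, so this disjunct is met. Met.
  → At least one condition fails; no jurisdiction.
The Civil Court of Morwick:
  (a) Joaquin Brightmoor resides in Thornley, so this disjunct is met. Satisfied.
  (b) The claim is a consumer claim, not a tort claim, so one alternative holds. Satisfied.
  (c) The plaintiff resides in Kelrow, which is not Morwick. Condition met.
  → Every requirement is satisfied — jurisdiction.
The Ashmere District Court:
  (a) Ciel Vail resides in Ashmere, so this disjunct is met. Satisfied.
  (b) The contract was executed in Sylhaven. The carve-out does not apply: the plaintiff resides in Kelrow, not Ashmere. Condition met.
  (c) The defendants reside as follows — Ciel Vail in Ashmere, Bram Halloran in Kelrow, Joaquin Brightmoor in Thornley — not all in Ashmere. Nor does the 'unless' clause help: the operative events occurred in Thorndale, not Sylhaven. Fails.
  (d) The claim is a consumer claim, so one alternative holds. Satisfied.
  (e) The plaintiff resides in Kelrow, which is not Ashmere, so one alternative holds. Met.
  → Not every requirement is met — no jurisdiction.
Courts with jurisdiction: the Civil Court of Morwick — 1 in total.

1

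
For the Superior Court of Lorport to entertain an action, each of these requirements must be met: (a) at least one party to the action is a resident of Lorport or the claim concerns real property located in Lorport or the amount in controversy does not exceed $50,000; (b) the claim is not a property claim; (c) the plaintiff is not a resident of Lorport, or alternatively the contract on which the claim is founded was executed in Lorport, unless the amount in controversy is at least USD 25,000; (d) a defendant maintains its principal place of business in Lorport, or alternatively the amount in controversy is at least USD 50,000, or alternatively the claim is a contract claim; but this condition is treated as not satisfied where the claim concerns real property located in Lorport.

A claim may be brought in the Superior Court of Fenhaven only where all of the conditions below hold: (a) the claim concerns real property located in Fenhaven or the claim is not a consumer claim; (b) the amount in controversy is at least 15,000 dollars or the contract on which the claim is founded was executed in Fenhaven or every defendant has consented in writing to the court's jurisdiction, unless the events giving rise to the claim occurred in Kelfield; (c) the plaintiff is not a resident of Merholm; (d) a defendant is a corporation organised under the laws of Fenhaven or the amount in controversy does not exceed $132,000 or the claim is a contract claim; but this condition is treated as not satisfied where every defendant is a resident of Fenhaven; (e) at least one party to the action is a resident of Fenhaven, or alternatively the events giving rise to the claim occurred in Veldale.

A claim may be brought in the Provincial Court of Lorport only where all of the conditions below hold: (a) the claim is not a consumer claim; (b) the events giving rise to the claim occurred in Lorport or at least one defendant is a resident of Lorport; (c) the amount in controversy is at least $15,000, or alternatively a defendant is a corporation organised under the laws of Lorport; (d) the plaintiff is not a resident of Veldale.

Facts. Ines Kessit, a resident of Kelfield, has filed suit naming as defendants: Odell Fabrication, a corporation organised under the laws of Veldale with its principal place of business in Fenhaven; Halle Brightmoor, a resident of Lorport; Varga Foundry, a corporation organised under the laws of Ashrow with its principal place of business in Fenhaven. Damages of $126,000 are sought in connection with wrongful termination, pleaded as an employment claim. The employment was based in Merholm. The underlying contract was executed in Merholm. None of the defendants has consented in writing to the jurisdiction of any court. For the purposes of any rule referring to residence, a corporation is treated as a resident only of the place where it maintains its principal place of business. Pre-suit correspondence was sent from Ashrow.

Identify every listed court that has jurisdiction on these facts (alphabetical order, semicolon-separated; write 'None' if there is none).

The Superior Court of Lorport:
  (a) Halle Brightmoor resides in Lorport, so one alternative holds. Satisfied.
  (b) The claim is an employment claim, not a property claim. Condition met.
  (c) The plaintiff resides in Kelfield, which is not Lorport — that alternative is enough. Met.
  (d) The amount in controversy is USD 126,000, which meets the USD 50,000 floor, so one alternative holds. The carve-out does not apply: the claim does not concern real property. Condition met.
  → The court has jurisdiction.
The Superior Court of Fenhaven:
  (a) The claim is an employment claim, not a consumer claim — that alternative is enough. Condition met.
  (b) The amount in controversy is 126,000 dollars, which meets the 15,000 dollars floor, which satisfies one of the alternatives. Condition met.
  (c) The plaintiff resides in Kelfield, which is not Merholm. Met.
  (d) The amount in controversy is USD 126,000, within the 132,000 dollars ceiling — that alternative is enough. The carve-out does not apply: the defendants reside as follows — Odell Fabrication in Fenhaven, Halle Brightmoor in Lorport, Varga Foundry in Fenhaven — not all in Fenhaven. Met.
  (e) Odell Fabrication resides in Fenhaven — that alternative is enough. Met.
  → All conditions met; jurisdiction exists.
The Provincial Court of Lorport:
  (a) The claim is an employment claim, not a consumer claim. Met.
  (b) Halle Brightmoor resides in Lorport — that alternative is enough. Condition met.
  (c) The amount in controversy is 126,000 dollars, which meets the $15,000 floor — that alternative is enough. Met.
  (d) The plaintiff resides in Kelfield, which is not Veldale. Condition met.
  → All conditions met; jurisdiction exists.

the Provincial Court of Lorport; the Superior Court of Fenhaven; the Superior Court of Lorport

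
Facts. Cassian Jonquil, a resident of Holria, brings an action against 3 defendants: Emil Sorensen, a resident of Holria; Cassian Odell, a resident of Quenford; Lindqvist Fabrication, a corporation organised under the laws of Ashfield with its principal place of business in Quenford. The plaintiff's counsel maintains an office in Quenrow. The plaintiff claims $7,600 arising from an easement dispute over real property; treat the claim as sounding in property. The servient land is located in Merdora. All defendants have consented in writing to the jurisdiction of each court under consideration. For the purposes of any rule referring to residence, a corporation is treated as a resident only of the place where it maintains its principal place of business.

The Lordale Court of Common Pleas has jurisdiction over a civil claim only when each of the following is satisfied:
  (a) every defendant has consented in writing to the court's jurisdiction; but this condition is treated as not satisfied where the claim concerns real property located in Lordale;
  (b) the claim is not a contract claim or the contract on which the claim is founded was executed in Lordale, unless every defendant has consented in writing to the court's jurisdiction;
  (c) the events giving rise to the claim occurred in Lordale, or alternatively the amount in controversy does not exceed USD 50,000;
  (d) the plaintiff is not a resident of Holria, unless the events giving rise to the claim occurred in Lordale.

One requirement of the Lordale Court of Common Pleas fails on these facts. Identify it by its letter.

The Lordale Court of Common Pleas:
  (a) Every defendant has filed written consent. And the carve-out is inapplicable — the property lies in Merdora, not Lordale. Condition met.
  (b) The claim is a property claim, not a contract claim, so this disjunct is met. Satisfied.
  (c) The amount in controversy is USD 7,600, within the $50,000 ceiling, which satisfies one of the alternatives. Condition met.
  (d) The plaintiff resides in Holria. Nor does the 'unless' clause help: the operative events occurred in Merdora, not Lordale. Not met.
Only condition (d) fails.

(d)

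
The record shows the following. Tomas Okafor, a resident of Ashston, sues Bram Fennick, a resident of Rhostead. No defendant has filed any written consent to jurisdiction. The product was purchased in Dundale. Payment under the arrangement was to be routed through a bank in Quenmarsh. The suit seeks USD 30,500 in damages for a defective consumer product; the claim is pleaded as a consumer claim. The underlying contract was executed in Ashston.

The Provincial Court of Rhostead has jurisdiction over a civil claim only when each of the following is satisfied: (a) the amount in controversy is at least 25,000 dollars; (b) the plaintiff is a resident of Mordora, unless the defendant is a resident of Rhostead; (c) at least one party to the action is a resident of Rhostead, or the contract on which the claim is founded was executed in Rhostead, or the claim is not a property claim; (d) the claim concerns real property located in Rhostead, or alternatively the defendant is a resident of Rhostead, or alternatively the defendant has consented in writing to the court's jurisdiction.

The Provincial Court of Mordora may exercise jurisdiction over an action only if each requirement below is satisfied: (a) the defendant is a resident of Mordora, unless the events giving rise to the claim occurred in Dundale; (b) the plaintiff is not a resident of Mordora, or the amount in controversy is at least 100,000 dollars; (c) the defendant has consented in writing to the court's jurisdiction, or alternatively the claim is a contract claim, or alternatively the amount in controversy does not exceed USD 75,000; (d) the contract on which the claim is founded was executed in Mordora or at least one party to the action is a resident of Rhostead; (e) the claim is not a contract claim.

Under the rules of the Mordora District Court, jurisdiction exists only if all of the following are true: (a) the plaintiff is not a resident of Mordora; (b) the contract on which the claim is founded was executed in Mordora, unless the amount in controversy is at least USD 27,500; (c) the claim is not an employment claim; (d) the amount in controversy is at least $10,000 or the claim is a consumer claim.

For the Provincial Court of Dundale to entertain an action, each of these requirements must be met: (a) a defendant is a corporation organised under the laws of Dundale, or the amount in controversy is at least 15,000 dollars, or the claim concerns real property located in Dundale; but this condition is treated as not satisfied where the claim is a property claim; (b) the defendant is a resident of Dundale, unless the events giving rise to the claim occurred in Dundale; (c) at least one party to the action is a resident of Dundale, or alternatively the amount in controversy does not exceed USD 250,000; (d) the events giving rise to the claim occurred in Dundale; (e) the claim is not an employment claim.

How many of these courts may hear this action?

The Provincial Court of Rhostead:
  (a) The amount in controversy is $30,500, which meets the $25,000 floor. Satisfied.
  (b) The plaintiff resides in Ashston, not Mordora. But the defendant resides in Rhostead, and the 'unless' clause therefore excuses the requirement. Met.
  (c) Bram Fennick resides in Rhostead, so one alternative holds. Met.
  (d) The defendant resides in Rhostead, so one alternative holds. Condition met.
  → Every requirement is satisfied — jurisdiction.
The Provincial Court of Mordora:
  (a) The defendant resides in Rhostead, not Mordora. However, the operative events occurred in Dundale, so the 'unless' proviso supplies this condition. Met.
  (b) The plaintiff resides in Ashston, which is not Mordora, which satisfies one of the alternatives. Condition met.
  (c) The amount in controversy is $30,500, within the 75,000 dollars ceiling, so one alternative holds. Satisfied.
  (d) Bram Fennick resides in Rhostead, so this disjunct is met. Satisfied.
  (e) The claim is a consumer claim, not a contract claim. Condition met.
  → The court has jurisdiction.
The Mordora District Court:
  (a) The plaintiff resides in Ashston, which is not Mordora. Met.
  (b) The contract was executed in Ashston, not Mordora. But the amount in controversy is USD 30,500, which meets the $27,500 floor, and the 'unless' clause therefore excuses the requirement. Satisfied.
  (c) The claim is a consumer claim, not an employment claim. Met.
  (d) The amount in controversy is 30,500 dollars, which meets the $10,000 floor — that alternative is enough. Condition met.
  → Every requirement is satisfied — jurisdiction.
The Provincial Court of Dundale:
  (a) The amount in controversy is 30,500 dollars, which meets the $15,000 floor — that alternative is enough. And the carve-out is inapplicable — the claim is a consumer claim, not a property claim. Condition met.
  (b) The defendant resides in Rhostead, not Dundale. The proviso rescues it, though: the operative events occurred in Dundale. Satisfied.
  (c) The amount in controversy is $30,500, within the USD 250,000 ceiling, so this disjunct is met. Satisfied.
  (d) The operative events occurred in Dundale. Satisfied.
  (e) The claim is a consumer claim, not an employment claim. Condition met.
  → The court has jurisdiction.
Courts with jurisdiction: the Provincial Court of Rhostead, the Provincial Court of Mordora, the Mordora District Court, the Provincial Court of Dundale — 4 in total.

4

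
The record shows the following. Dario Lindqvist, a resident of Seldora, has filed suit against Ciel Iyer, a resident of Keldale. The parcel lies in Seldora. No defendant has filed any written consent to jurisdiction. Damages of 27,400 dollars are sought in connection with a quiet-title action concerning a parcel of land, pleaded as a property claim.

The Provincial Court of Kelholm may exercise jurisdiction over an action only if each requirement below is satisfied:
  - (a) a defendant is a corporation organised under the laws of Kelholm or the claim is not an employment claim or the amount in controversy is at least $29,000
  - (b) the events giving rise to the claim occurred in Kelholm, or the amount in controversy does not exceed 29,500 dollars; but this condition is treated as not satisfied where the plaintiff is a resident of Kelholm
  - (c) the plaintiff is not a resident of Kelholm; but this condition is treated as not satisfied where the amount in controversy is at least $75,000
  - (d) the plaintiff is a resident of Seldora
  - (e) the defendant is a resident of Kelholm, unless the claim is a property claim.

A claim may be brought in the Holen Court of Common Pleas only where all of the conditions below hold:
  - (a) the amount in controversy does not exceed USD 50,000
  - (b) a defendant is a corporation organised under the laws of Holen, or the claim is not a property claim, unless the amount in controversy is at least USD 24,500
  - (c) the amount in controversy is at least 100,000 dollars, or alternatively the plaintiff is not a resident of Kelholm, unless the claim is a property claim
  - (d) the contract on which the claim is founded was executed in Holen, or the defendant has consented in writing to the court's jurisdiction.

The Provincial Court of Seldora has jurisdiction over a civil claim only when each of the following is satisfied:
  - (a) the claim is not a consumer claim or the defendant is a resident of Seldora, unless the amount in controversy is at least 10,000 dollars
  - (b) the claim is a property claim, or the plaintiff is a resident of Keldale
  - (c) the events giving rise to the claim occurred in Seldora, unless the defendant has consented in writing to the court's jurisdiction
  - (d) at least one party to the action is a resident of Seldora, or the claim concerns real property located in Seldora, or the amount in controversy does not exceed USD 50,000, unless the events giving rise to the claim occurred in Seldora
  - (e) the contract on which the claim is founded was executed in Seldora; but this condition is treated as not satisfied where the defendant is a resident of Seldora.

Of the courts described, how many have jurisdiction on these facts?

1

The Provincial Court of Kelholm:
  (a) The claim is a property claim, not an employment claim, so one alternative holds. Met.
  (b) The amount in controversy is USD 27,400, within the USD 29,500 ceiling, so this disjunct is met. The exception is not triggered, since the plaintiff resides in Seldora, not Kelholm. Satisfied.
  (c) The plaintiff resides in Seldora, which is not Kelholm. The exception is not triggered, since the amount in controversy is $27,400, below the 75,000 dollars floor. Satisfied.
  (d) The plaintiff resides in Seldora. Satisfied.
  (e) The defendant resides in Keldale, not Kelholm. But the claim is a property claim, and the 'unless' clause therefore excuses the requirement. Condition met.
  → All conditions met; jurisdiction exists.
The Holen Court of Common Pleas:
  (a) The amount in controversy is 27,400 dollars, within the $50,000 ceiling. Satisfied.
  (b) No defendant is a corporation; the claim is a property claim — none of the alternatives is met. However, the amount in controversy is $27,400, which meets the 24,500 dollars floor, so the 'unless' proviso supplies this condition. Condition met.
  (c) The plaintiff resides in Seldora, which is not Kelholm, which satisfies one of the alternatives. Met.
  (d) No contract (and hence no place of execution) is alleged; no such written consent has been filed — none of the alternatives is met. Condition not met.
  → The court lacks jurisdiction.
The Provincial Court of Seldora:
  (a) The claim is a property claim, not a consumer claim, so one alternative holds. Satisfied.
  (b) The claim is a property claim, so this disjunct is met. Condition met.
  (c) The operative events occurred in Seldora. Met.
  (d) Dario Lindqvist resides in Seldora, which satisfies one of the alternatives. Condition met.
  (e) No contract (and hence no place of execution) is alleged. Fails.
  → The court lacks jurisdiction.
Courts with jurisdiction: the Provincial Court of Kelholm — 1 in total.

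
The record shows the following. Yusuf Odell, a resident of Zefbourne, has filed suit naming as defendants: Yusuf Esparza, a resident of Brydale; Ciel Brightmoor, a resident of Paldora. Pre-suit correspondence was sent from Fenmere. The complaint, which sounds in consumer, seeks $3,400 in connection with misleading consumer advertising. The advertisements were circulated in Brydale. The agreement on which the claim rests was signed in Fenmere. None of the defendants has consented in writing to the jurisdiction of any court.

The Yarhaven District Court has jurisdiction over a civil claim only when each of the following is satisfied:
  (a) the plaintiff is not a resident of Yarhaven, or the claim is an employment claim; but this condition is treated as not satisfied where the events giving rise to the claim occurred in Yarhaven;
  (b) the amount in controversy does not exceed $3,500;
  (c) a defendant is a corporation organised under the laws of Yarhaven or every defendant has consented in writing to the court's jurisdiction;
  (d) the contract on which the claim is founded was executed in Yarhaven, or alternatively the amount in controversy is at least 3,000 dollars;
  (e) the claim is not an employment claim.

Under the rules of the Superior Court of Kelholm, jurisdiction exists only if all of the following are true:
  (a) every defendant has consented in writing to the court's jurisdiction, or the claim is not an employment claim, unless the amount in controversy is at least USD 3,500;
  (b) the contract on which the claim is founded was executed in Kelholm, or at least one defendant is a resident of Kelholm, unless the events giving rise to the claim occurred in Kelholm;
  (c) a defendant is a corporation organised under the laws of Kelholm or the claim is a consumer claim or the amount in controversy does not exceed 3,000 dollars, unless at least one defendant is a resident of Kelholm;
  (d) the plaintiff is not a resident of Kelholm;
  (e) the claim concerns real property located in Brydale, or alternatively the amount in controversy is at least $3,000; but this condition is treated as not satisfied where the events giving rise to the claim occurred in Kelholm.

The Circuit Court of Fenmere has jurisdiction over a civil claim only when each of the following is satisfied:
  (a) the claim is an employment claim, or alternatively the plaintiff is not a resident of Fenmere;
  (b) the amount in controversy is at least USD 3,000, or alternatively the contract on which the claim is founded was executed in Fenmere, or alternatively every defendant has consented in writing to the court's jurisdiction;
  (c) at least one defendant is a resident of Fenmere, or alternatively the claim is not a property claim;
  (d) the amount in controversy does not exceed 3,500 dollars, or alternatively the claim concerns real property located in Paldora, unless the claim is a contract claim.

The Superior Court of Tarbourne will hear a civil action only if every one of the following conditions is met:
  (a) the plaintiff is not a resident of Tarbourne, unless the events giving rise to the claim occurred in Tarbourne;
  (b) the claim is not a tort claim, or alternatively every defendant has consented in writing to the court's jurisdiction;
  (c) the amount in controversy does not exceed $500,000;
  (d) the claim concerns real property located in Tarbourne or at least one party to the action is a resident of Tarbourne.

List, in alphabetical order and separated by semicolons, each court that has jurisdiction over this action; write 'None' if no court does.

The Yarhaven District Court:
  (a) The plaintiff resides in Zefbourne, which is not Yarhaven, so this disjunct is met. And the carve-out is inapplicable — the operative events occurred in Brydale, not Yarhaven. Met.
  (b) The amount in controversy is $3,400, within the 3,500 dollars ceiling. Condition met.
  (c) No defendant is a corporation; no such written consent has been filed — every alternative fails. Not met.
  (d) The amount in controversy is USD 3,400, which meets the USD 3,000 floor, so one alternative holds. Met.
  (e) The claim is a consumer claim, not an employment claim. Satisfied.
  → At least one condition fails; no jurisdiction.
The Superior Court of Kelholm:
  (a) The claim is a consumer claim, not an employment claim — that alternative is enough. Condition met.
  (b) The contract was executed in Fenmere, not Kelholm; no defendant resides in Kelholm (they reside in Brydale, Paldora) — every alternative fails. The proviso offers no rescue either, since the operative events occurred in Brydale, not Kelholm. Fails.
  (c) The claim is a consumer claim, which satisfies one of the alternatives. Satisfied.
  (d) The plaintiff resides in Zefbourne, which is not Kelholm. Condition met.
  (e) The amount in controversy is $3,400, which meets the USD 3,000 floor — that alternative is enough. The carve-out does not apply: the operative events occurred in Brydale, not Kelholm. Satisfied.
  → Not every requirement is met — no jurisdiction.
The Circuit Court of Fenmere:
  (a) The plaintiff resides in Zefbourne, which is not Fenmere, which satisfies one of the alternatives. Met.
  (b) The amount in controversy is 3,400 dollars, which meets the 3,000 dollars floor, which satisfies one of the alternatives. Satisfied.
  (c) The claim is a consumer claim, not a property claim, so this disjunct is met. Satisfied.
  (d) The amount in controversy is 3,400 dollars, within the 3,500 dollars ceiling, which satisfies one of the alternatives. Condition met.
  → Every requirement is satisfied — jurisdiction.
The Superior Court of Tarbourne:
  (a) The plaintiff resides in Zefbourne, which is not Tarbourne. Satisfied.
  (b) The claim is a consumer claim, not a tort claim, which satisfies one of the alternatives. Met.
  (c) The amount in controversy is USD 3,400, within the $500,000 ceiling. Satisfied.
  (d) The claim does not concern real property; no party resides in Tarbourne — no alternative holds. Not satisfied.
  → No jurisdiction.

the Circuit Court of Fenmere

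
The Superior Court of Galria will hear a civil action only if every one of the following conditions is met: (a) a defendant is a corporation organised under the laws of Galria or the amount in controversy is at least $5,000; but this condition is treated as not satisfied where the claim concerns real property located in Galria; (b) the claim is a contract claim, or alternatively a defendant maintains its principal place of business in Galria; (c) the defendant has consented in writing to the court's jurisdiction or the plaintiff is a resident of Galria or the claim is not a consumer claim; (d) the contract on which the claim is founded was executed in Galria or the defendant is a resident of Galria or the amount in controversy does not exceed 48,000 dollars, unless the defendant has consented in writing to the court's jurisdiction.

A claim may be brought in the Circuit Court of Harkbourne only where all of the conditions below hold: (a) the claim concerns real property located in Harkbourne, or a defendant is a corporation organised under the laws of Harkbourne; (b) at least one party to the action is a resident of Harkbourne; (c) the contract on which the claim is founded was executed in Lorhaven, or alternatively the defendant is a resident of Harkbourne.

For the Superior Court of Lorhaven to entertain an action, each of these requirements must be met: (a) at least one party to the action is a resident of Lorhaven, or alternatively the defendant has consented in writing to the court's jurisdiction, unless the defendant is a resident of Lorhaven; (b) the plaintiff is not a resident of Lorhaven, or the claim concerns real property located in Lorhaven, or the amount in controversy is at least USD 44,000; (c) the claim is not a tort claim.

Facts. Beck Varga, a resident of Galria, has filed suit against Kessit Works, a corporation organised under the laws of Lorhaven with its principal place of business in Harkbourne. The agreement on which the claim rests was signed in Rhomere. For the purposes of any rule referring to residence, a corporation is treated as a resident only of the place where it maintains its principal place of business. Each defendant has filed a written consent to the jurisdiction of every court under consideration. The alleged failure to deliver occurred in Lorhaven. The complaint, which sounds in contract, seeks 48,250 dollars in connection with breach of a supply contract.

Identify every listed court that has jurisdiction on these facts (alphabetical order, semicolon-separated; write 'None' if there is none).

the Superior Court of Galria; the Superior Court of Lorhaven

The Superior Court of Galria:
  (a) The amount in controversy is 48,250 dollars, which meets the USD 5,000 floor — that alternative is enough. And the carve-out is inapplicable — the claim does not concern real property. Condition met.
  (b) The claim is a contract claim, which satisfies one of the alternatives. Satisfied.
  (c) Every defendant has filed written consent — that alternative is enough. Satisfied.
  (d) The contract was executed in Rhomere, not Galria; the defendant resides in Harkbourne, not Galria; the amount in controversy is 48,250 dollars, above the 48,000 dollars ceiling — no alternative holds. But every defendant has filed written consent, and the 'unless' clause therefore excuses the requirement. Satisfied.
  → Every requirement is satisfied — jurisdiction.
The Circuit Court of Harkbourne:
  (a) The claim does not concern real property; the corporate defendant(s) are organised in Lorhaven, not Harkbourne — no alternative holds. Condition not met.
  (b) Kessit Works resides in Harkbourne. Satisfied.
  (c) The defendant resides in Harkbourne, so one alternative holds. Met.
  → The court lacks jurisdiction.
The Superior Court of Lorhaven:
  (a) Every defendant has filed written consent — that alternative is enough. Condition met.
  (b) The plaintiff resides in Galria, which is not Lorhaven, so this disjunct is met. Met.
  (c) The claim is a contract claim, not a tort claim. Condition met.
  → All conditions met; jurisdiction exists.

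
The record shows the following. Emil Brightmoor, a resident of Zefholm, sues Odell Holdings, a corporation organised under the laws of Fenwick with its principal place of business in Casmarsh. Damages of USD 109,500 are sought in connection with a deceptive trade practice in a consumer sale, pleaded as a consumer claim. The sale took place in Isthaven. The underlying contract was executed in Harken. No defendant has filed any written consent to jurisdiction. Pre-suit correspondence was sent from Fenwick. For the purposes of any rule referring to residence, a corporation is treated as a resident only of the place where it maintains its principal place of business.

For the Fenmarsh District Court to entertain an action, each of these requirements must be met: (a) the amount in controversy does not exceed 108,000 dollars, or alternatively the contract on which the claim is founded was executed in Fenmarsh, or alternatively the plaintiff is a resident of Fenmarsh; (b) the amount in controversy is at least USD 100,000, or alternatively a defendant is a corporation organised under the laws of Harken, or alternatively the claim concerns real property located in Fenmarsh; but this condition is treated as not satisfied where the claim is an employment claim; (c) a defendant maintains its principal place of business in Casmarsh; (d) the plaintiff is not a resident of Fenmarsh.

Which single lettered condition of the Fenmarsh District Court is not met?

(a)

The Fenmarsh District Court:
  (a) The amount in controversy is USD 109,500, above the USD 108,000 ceiling; the contract was executed in Harken, not Fenmarsh; the plaintiff resides in Zefholm, not Fenmarsh — every alternative fails. Not met.
  (b) The amount in controversy is 109,500 dollars, which meets the 100,000 dollars floor, so this disjunct is met. The exception is not triggered, since the claim is a consumer claim, not an employment claim. Condition met.
  (c) Odell Holdings has its principal place of business in Casmarsh. Satisfied.
  (d) The plaintiff resides in Zefholm, which is not Fenmarsh. Met.
Only condition (a) fails.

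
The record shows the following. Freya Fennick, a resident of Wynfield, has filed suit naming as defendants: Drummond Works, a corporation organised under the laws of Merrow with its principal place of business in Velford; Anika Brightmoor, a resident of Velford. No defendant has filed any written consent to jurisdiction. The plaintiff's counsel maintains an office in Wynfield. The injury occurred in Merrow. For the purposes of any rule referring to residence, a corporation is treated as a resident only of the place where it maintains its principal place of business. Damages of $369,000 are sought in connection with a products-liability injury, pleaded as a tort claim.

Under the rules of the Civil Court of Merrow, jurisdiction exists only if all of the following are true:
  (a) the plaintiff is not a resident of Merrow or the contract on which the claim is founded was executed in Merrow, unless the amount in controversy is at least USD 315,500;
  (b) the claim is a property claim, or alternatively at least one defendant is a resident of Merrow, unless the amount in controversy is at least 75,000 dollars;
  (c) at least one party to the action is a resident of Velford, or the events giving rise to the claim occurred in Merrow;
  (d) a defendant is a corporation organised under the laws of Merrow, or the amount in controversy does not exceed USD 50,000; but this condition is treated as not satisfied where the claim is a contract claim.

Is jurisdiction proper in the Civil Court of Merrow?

The Civil Court of Merrow:
  (a) The plaintiff resides in Wynfield, which is not Merrow — that alternative is enough. Satisfied.
  (b) The claim is a tort claim, not a property claim; no defendant resides in Merrow (they reside in Velford, Velford) — every alternative fails. The proviso rescues it, though: the amount in controversy is 369,000 dollars, which meets the 75,000 dollars floor. Satisfied.
  (c) Drummond Works resides in Velford — that alternative is enough. Satisfied.
  (d) Drummond Works is organised under the laws of Merrow, which satisfies one of the alternatives. The exception is not triggered, since the claim is a tort claim, not a contract claim. Satisfied.
  → Every requirement is satisfied — jurisdiction.

Yes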